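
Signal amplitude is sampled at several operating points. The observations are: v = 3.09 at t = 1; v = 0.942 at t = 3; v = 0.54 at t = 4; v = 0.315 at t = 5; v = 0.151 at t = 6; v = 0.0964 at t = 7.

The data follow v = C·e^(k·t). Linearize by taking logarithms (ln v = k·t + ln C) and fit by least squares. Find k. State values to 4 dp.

Let Y = ln v. Fitting Y = k·t + ln C by least squares:
AᵀA = [[136.0000, 26.0000]; [26.0000, 6]], rhs = [-35.0093, -4.9327]ᵀ  (here Σt = 26.0000, Σ(t)² = 136.0000, Σln v = -4.9327, Σt·ln v = -35.0093).
Slope k = (n·Σt·ln v − Σt·Σln v)/(n·Σ(t)² − (Σt)²) = (6·-35.0093 − 26.0000·-4.9327)/140.0000 = -0.58433; ln C = (Σln v − k·Σt)/n = 1.70999.

k = -0.5843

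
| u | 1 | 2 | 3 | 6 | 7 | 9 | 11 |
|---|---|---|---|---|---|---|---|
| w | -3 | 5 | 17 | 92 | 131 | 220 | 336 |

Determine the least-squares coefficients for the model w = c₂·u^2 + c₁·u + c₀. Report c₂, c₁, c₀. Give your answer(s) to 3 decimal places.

c₂ = 2.950, c₁ = -1.535, c₀ = -4.316

Normal-equation sums: Σu^2·u^2 = 24997, Σu^2·u = 2655, Σu^2 = 301, Σu·u = 301, Σu = 39, Σ1 = 7.
For Aᵀw: Σu^2·w = 68377, Σu·w = 7203, Σw = 798.
AᵀA·[c₂, c₁, c₀]ᵀ = Aᵀw becomes [[24997, 2655, 301]; [2655, 301, 39]; [301, 39, 7]]·[c₂, c₁, c₀]ᵀ = [68377, 7203, 798]ᵀ.
Inverting the 3×3 Gram matrix, [c₂, c₁, c₀]ᵀ = [33953/11508, -841/548, -24835/5754]ᵀ.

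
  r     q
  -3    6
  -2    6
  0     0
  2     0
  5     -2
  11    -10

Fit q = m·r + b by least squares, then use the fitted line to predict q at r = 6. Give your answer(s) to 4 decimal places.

The normal system AᵀA·[m, b]ᵀ = Aᵀq is [[163, 13]; [13, 6]]·[m, b]ᵀ = [-150, 0]ᵀ.
det = 163·6 − 13² = 809.
m = ((-150)·6 − 13·0)/809 = -900/809; b = (163·0 − 13·(-150))/809 = 1950/809.
At r = 6: q̂ = (-900/809)·(6) + (1950/809)·(1) = -3450/809.

q̂ = -4.2645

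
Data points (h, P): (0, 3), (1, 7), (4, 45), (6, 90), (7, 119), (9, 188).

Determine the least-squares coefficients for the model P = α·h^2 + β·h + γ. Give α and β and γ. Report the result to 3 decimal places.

α = 2.011, β = 2.492, γ = 2.788

Forming MᵀM = [[10515, 1353, 183]; [1353, 183, 27]; [183, 27, 6]] and MᵀP = [25026, 3252, 452]ᵀ gives MᵀM·[α, β, γ]ᵀ = MᵀP.
Inverting the 3×3 Gram matrix, [α, β, γ]ᵀ = [15443/7680, 19141/7680, 3569/1280]ᵀ.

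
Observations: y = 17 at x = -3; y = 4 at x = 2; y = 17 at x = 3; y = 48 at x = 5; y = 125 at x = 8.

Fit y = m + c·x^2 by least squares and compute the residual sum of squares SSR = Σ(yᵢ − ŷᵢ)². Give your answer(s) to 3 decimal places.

AᵀA·[m, c]ᵀ = Aᵀy reads: 5·m + 111·c = 211;  111·m + 4899·c = 9522.
det = 5·4899 − 111² = 12174.
m = (211·4899 − 111·9522)/12174 = -7751/4058; c = (5·9522 − 111·211)/12174 = 8063/4058.
Residuals: 2085/2029, -8269/4058, 2085/2029, 480/2029, -1031/4058; SSR = 25909/4058.

SSR = 6.385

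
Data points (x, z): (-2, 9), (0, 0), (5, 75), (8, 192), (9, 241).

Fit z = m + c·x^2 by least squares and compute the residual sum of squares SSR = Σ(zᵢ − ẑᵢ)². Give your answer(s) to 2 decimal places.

SSR = 8.00

AᵀA·[m, c]ᵀ = Aᵀz reads: 5·m + 174·c = 517;  174·m + 11298·c = 33720.
Δ = 5·11298 − 174² = 26214.
m = (517·11298 − 174·33720)/26214 = -1; c = (5·33720 − 174·517)/26214 = 3.
Residuals: -2, 1, 1, 1, -1; SSR = 8.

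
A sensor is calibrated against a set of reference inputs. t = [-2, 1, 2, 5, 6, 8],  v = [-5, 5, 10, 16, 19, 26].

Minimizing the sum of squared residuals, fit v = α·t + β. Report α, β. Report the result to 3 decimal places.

α = 2.975, β = 1.916

Sums needed: Σt·t = 134, Σt = 20, Σ1 = 6.
Moment sums: Σt·v = 437, Σv = 71.
det = 134·6 − 20² = 404.
α = (437·6 − 20·71)/404 = 601/202; β = (134·71 − 20·437)/404 = 387/202.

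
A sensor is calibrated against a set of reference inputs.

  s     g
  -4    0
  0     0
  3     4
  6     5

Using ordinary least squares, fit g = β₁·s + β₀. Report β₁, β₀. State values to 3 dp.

β₁ = 0.562, β₀ = 1.548

From the data, Σs·s = 61, Σs = 5, Σ1 = 4.
And Σs·g = 42, Σg = 9.
So AᵀA·[β₁, β₀]ᵀ = Aᵀg: [[61, 5]; [5, 4]]·[β₁, β₀]ᵀ = [42, 9]ᵀ.
Δ = 61·4 − 5² = 219.
β₁ = (42·4 − 5·9)/219 = 41/73; β₀ = (61·9 − 5·42)/219 = 113/73.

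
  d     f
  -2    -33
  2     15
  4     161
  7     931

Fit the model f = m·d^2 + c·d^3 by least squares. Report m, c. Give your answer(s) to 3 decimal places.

The normal system XᵀX·[m, c]ᵀ = Xᵀf is [[2689, 17831]; [17831, 121873]]·[m, c]ᵀ = [48123, 330021]ᵀ.
Determinant 2689·121873 − 17831² = 9771936.
m = (48123·121873 − 17831·330021)/9771936 = -821253/407164; c = (2689·330021 − 17831·48123)/9771936 = 1222719/407164.

m = -2.017, c = 3.003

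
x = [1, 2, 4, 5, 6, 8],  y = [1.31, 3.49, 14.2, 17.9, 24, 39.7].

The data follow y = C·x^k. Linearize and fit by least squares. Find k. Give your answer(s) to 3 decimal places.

k = 1.666

Linearized form: ln y = k·ln x + ln C. From the 6 transformed points,
Σln x = 7.5601, Σ(ln x)² = 12.5270, Σln y = 13.9174, Σln x·ln y = 22.5369.
Equations: 12.5270·k + 7.5601·ln C = 22.5369;  7.5601·k + 6·ln C = 13.9174.
Δ = 12.5270·6 − (7.5601)² = 18.0074; k = (22.5369·6 − 7.5601·13.9174)/18.0074 = 1.66626, ln C = (12.5270·13.9174 − 7.5601·22.5369)/18.0074 = 0.22005.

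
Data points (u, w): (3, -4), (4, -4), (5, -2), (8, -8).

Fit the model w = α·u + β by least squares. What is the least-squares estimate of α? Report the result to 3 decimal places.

Setting ∂/∂α … = 0 gives: 114·α + 20·β = -102;  20·α + 4·β = -18.
(Σu·u = 114, Σu = 20, Σ1 = 4, Σu·w = -102, Σw = -18.)
Determinant 114·4 − 20² = 56.
α = ((-102)·4 − 20·(-18))/56 = -6/7; β = (114·(-18) − 20·(-102))/56 = -3/14.

α = -0.857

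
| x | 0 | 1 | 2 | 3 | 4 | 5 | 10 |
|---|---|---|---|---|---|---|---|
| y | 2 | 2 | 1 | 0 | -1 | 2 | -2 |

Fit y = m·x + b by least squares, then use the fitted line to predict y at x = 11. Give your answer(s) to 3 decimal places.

ŷ = -2.174

Entries of AᵀA: Σx·x = 155, Σx = 25, Σ1 = 7.
Moment sums: Σx·y = -10, Σy = 4.
So AᵀA·[m, b]ᵀ = Aᵀy: [[155, 25]; [25, 7]]·[m, b]ᵀ = [-10, 4]ᵀ.
Δ = 155·7 − 25² = 460.
m = ((-10)·7 − 25·4)/460 = -17/46; b = (155·4 − 25·(-10))/460 = 87/46.
At x = 11: ŷ = (-17/46)·(11) + (87/46)·(1) = -50/23.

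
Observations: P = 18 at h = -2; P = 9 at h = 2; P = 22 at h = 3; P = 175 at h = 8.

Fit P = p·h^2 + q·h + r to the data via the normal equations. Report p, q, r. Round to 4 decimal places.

The normal system AᵀA·[p, q, r]ᵀ = AᵀP is [[4209, 539, 81]; [539, 81, 11]; [81, 11, 4]]·[p, q, r]ᵀ = [11506, 1448, 224]ᵀ.
Inverting the 3×3 Gram matrix, [p, q, r]ᵀ = [36243/12140, -5365/2428, 4922/3035]ᵀ.

p = 2.9854, q = -2.2096, r = 1.6217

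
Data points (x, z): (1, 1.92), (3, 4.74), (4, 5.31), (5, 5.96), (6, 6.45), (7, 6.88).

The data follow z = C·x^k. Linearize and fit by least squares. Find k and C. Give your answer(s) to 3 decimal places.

Linearized form: ln z = k·ln x + ln C. From the 6 transformed points,
AᵀA = [[12.7160, 7.8320]; [7.8320, 6]], rhs = [13.9899, 9.4557]ᵀ  (here Σln x = 7.8320, Σ(ln x)² = 12.7160, Σln z = 9.4557, Σln x·ln z = 13.9899).
Slope k = (n·Σln x·ln z − Σln x·Σln z)/(n·Σ(ln x)² − (Σln x)²) = (6·13.9899 − 7.8320·9.4557)/14.9557 = 0.66075; ln C = (Σln z − k·Σln x)/n = 0.71345, so C = exp(0.71345) = 2.04102.

k = 0.661, C = 2.041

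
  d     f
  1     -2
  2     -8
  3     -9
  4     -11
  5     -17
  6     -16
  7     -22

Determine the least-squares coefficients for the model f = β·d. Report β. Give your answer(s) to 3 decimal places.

The normal system XᵀX·[β]ᵀ = Xᵀf is [[140]]·[β]ᵀ = [-424]ᵀ.
β = (-424)/140 = -3.02857.

β = -3.029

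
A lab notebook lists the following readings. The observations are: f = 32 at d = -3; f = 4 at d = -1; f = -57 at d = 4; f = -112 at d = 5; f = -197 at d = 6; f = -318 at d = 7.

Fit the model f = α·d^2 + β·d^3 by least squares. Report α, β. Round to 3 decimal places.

From the data, Σd^2·d^2 = 4660, Σd^2·d^3 = 28488, Σd^3·d^3 = 184756.
And Σd^2·f = -26094, Σd^3·f = -170142.
Eliminating β: 184756·(row 1) − 28488·(row 2) gives 49396816·α = 184756·(-26094) − 28488·(-170142) = 25982232, so α = 3247779/6174602.
Then β = ((-170142) − 28488·(3247779/6174602))/184756 = -6186981/6174602.

α = 0.526, β = -1.002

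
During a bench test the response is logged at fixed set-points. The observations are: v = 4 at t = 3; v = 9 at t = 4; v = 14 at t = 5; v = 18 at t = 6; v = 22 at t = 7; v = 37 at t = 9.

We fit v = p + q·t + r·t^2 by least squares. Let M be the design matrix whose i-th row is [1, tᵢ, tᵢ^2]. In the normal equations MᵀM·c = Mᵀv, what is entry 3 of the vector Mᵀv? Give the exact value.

5253

Entry 3 ↔ basis t^2, so (Mᵀv)_{3} = Σᵢ (t^2)·vᵢ = (9)·(4) + (16)·(9) + (25)·(14) + (36)·(18) + (49)·(22) + (81)·(37) = 5253.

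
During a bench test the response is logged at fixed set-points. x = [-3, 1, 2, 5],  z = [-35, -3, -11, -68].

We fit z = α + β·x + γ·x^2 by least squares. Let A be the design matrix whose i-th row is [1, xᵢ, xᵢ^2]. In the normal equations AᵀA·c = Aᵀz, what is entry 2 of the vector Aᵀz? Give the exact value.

-260

Entry 2 ↔ basis x, so (Aᵀz)_{2} = Σᵢ (x)·zᵢ = (-3)·(-35) + (1)·(-3) + (2)·(-11) + (5)·(-68) = -260.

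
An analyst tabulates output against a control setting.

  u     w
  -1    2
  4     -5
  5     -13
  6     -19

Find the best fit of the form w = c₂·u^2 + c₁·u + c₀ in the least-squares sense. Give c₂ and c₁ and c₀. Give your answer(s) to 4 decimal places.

c₂ = -0.7648, c₁ = 0.7479, c₀ = 3.5460

From the data, Σu^2·u^2 = 2178, Σu^2·u = 404, Σu^2 = 78, Σu·u = 78, Σu = 14, Σ1 = 4.
Moment sums: Σu^2·w = -1087, Σu·w = -201, Σw = -35.
Solving the 3×3 system (Gaussian elimination) gives c₂ = -1447/1892, c₁ = 1415/1892, c₀ = 6709/1892.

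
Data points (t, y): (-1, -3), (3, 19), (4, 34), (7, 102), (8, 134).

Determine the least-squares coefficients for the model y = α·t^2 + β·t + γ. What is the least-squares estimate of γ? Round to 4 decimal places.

The normal equations are: 6835·α + 945·β + 139·γ = 14286;  945·α + 139·β + 21·γ = 1982;  139·α + 21·β + 5·γ = 286.
(Σt^2·t^2 = 6835, Σt^2·t = 945, Σt^2 = 139, Σt·t = 139, Σt = 21, Σ1 = 5, Σt^2·y = 14286, Σt·y = 1982, Σy = 286.)
Row-reducing yields α = 24877/12782, β = 2797/1826, γ = -21341/6391.

γ = -3.3392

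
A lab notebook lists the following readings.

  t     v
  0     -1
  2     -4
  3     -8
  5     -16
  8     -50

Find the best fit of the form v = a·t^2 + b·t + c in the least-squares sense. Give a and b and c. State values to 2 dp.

The normal system XᵀX·[a, b, c]ᵀ = Xᵀv is [[4818, 672, 102]; [672, 102, 18]; [102, 18, 5]]·[a, b, c]ᵀ = [-3688, -512, -79]ᵀ.
Row-reducing yields a = -1093/1239, b = 1375/1239, c = -743/413.

a = -0.88, b = 1.11, c = -1.80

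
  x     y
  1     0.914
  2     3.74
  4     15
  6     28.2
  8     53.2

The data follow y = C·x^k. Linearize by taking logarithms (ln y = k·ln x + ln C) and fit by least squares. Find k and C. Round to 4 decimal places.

k = 1.9357, C = 0.9478

With ln yᵢ as the transformed response and ln xᵢ as the regressor:
Over the data: Σln x = 5.9506, Σ(ln x)² = 9.9367, Σln y = 11.2506, Σln x·ln y = 18.9156.
Normal system: [[9.9367, 5.9506]; [5.9506, 5]]·[k, ln C]ᵀ = [18.9156, 11.2506]ᵀ.
Δ = 9.9367·5 − (5.9506)² = 14.2736; k = (18.9156·5 − 5.9506·11.2506)/14.2736 = 1.93571, ln C = (9.9367·11.2506 − 5.9506·18.9156)/14.2736 = -0.05363, so C = exp(-0.05363) = 0.94778.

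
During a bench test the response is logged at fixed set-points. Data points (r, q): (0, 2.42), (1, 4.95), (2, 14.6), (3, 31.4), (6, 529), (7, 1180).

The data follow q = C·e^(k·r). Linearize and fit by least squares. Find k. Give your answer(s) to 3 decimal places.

k = 0.899

Linearized form: ln q = k·r + ln C. From the 6 transformed points,
Σr = 19.0000, Σ(r)² = 99.0000, Σln q = 21.9552, Σr·ln q = 104.4407.
Normal system: [[99.0000, 19.0000]; [19.0000, 6]]·[k, ln C]ᵀ = [104.4407, 21.9552]ᵀ.
Solving (det = 233.0000): k = 0.89912, ln C = 0.81200.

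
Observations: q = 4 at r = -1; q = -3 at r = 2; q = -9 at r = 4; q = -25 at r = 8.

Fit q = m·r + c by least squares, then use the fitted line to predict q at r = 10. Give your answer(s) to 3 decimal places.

MᵀM·[m, c]ᵀ = Mᵀq reads: 85·m + 13·c = -246;  13·m + 4·c = -33.
(Σr·r = 85, Σr = 13, Σ1 = 4, Σr·q = -246, Σq = -33.)
det = 85·4 − 13² = 171.
m = ((-246)·4 − 13·(-33))/171 = -185/57; c = (85·(-33) − 13·(-246))/171 = 131/57.
At r = 10: q̂ = (-185/57)·(10) + (131/57)·(1) = -573/19.

q̂ = -30.158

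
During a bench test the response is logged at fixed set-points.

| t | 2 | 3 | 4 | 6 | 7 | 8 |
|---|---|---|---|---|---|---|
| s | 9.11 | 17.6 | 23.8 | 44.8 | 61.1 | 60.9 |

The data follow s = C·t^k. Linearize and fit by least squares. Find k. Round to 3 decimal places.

k = 1.416

Linearized form: ln s = k·ln t + ln C. From the 6 transformed points,
AᵀA = [[14.9303, 8.9952]; [8.9952, 6]], rhs = [32.4364, 20.2709]ᵀ  (here Σln t = 8.9952, Σ(ln t)² = 14.9303, Σln s = 20.2709, Σln t·ln s = 32.4364).
Δ = 14.9303·6 − (8.9952)² = 8.6686; k = (32.4364·6 − 8.9952·20.2709)/8.6686 = 1.41639, ln C = (14.9303·20.2709 − 8.9952·32.4364)/8.6686 = 1.25504.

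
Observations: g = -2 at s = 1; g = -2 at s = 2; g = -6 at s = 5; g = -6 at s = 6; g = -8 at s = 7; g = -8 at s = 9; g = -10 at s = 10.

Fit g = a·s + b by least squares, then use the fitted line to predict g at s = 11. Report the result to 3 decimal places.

With design matrix M, MᵀM = [[296, 40]; [40, 7]] and Mᵀg = [-300, -42]ᵀ.
Determinant 296·7 − 40² = 472.
a = ((-300)·7 − 40·(-42))/472 = -105/118; b = (296·(-42) − 40·(-300))/472 = -54/59.
At s = 11: ĝ = (-105/118)·(11) + (-54/59)·(1) = -1263/118.

ĝ = -10.703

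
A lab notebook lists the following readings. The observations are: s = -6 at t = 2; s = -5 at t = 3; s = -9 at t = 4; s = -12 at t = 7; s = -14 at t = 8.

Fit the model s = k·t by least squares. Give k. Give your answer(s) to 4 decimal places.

k = -1.8239

Setting ∂/∂k … = 0 gives: 142·k = -259.
k = (-259)/142 = -1.82394.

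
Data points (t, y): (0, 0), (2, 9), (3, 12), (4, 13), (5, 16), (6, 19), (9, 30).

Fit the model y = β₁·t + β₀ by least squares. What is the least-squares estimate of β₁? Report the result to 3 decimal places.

β₁ = 3.143

XᵀX·[β₁, β₀]ᵀ = Xᵀy reads: 171·β₁ + 29·β₀ = 570;  29·β₁ + 7·β₀ = 99.
(Σt·t = 171, Σt = 29, Σ1 = 7, Σt·y = 570, Σy = 99.)
Eliminating β₀: 7·(row 1) − 29·(row 2) gives 356·β₁ = 7·570 − 29·99 = 1119, so β₁ = 1119/356.
Then β₀ = (99 − 29·(1119/356))/7 = 399/356.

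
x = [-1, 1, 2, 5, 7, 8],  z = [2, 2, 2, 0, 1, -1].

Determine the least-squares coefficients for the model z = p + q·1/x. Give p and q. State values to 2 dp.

Normal-equation sums: Σ1 = 6, Σ1/x = 271/280, Σ1/x·1/x = 182361/78400.
And Σz = 6, Σ1/x·z = 57/56.
Normal equations: [[6, 271/280]; [271/280, 182361/78400]]·[p, q]ᵀ = [6, 57/56]ᵀ.
Eliminating q: (182361/78400)·(row 1) − (271/280)·(row 2) gives (40829/3136)·p = (182361/78400)·6 − (271/280)·(57/56) = 1016931/78400, so p = 1016931/1020725.
Then q = ((57/56) − (271/280)·(1016931/1020725))/(182361/78400) = 4704/204145.

p = 1.00, q = 0.02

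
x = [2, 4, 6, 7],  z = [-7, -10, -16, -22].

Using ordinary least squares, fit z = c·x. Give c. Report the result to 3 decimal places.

c = -2.895

MᵀM·[c]ᵀ = Mᵀz reads: 105·c = -304.
(Σx·x = 105, Σx·z = -304.)
Hence c = -304 / 105 ≈ -2.89524.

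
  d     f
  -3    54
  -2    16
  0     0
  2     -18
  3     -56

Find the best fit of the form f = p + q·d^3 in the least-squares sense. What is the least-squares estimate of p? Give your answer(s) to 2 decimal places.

p = -0.80

The normal system MᵀM·[p, q]ᵀ = Mᵀf is [[5, 0]; [0, 1586]]·[p, q]ᵀ = [-4, -3242]ᵀ.
det = 5·1586 − 0² = 7930.
p = ((-4)·1586 − 0·(-3242))/7930 = -4/5; q = (5·(-3242) − 0·(-4))/7930 = -1621/793.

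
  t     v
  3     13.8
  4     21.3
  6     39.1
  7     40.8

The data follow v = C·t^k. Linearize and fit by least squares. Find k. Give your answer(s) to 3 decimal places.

k = 1.336

Let Y = ln v. Fitting Y = k·ln t + ln C by least squares:
Σln t = 6.2226, Σ(ln t)² = 10.1257, Σln v = 13.0582, Σln t·ln v = 20.9093.
Normal system: [[10.1257, 6.2226]; [6.2226, 4]]·[k, ln C]ᵀ = [20.9093, 13.0582]ᵀ.
Δ = 10.1257·4 − (6.2226)² = 1.7825; k = (20.9093·4 − 6.2226·13.0582)/1.7825 = 1.33625, ln C = (10.1257·13.0582 − 6.2226·20.9093)/1.7825 = 1.18582.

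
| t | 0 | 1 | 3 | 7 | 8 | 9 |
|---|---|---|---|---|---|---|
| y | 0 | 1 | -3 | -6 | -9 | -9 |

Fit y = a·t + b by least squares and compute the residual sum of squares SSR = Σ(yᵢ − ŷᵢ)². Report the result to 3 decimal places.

Setting ∂/∂a … = 0 gives: 204·a + 28·b = -203;  28·a + 6·b = -26.
det = 204·6 − 28² = 440.
a = ((-203)·6 − 28·(-26))/440 = -49/44; b = (204·(-26) − 28·(-203))/440 = 19/22.
Residuals: -19/22, 5/4, -23/44, 41/44, -21/22, 7/44; SSR = 193/44.

SSR = 4.386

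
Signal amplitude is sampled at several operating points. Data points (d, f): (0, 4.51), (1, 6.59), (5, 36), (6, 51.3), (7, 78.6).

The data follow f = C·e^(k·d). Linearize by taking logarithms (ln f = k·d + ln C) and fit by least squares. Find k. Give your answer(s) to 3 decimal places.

k = 0.410

Taking logs, ln f = k·d + ln C, so regress ln f on d.
Σd = 19.0000, Σ(d)² = 111.0000, Σln f = 15.2774, Σd·ln f = 73.9799.
Equations: 111.0000·k + 19.0000·ln C = 73.9799;  19.0000·k + 5·ln C = 15.2774.
Δ = 111.0000·5 − (19.0000)² = 194.0000; k = (73.9799·5 − 19.0000·15.2774)/194.0000 = 0.41045, ln C = (111.0000·15.2774 − 19.0000·73.9799)/194.0000 = 1.49576.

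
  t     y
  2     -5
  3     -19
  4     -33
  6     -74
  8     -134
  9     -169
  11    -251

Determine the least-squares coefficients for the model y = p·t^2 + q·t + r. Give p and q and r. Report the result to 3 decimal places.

Normal-equation sums: Σt^2·t^2 = 26947, Σt^2·t = 2887, Σt^2 = 331, Σt·t = 331, Σt = 43, Σ1 = 7.
And Σt^2·y = -56019, Σt·y = -5997, Σy = -685.
So MᵀM·[p, q, r]ᵀ = Mᵀy: [[26947, 2887, 331]; [2887, 331, 43]; [331, 43, 7]]·[p, q, r]ᵀ = [-56019, -5997, -685]ᵀ.
Inverting the 3×3 Gram matrix, [p, q, r]ᵀ = [-1695/854, -5444/3843, 36097/7686]ᵀ.

p = -1.985, q = -1.417, r = 4.696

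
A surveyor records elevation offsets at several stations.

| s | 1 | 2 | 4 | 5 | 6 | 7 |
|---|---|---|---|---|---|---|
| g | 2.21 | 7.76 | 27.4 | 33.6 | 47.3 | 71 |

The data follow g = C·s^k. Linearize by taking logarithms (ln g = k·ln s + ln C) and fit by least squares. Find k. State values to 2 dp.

Taking logs, ln g = k·ln s + ln C, so regress ln g on ln s.
Sums: Σln s = 7.4265, Σ(ln s)² = 11.9895, Σln g = 17.7862, Σln s·ln g = 26.8708.
Normal system: [[11.9895, 7.4265]; [7.4265, 6]]·[k, ln C]ᵀ = [26.8708, 17.7862]ᵀ.
Solving (det = 16.7835): k = 1.73589, ln C = 0.81576.

k = 1.74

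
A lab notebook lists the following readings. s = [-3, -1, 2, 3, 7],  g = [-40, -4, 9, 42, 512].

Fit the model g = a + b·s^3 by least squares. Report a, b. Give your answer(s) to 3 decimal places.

The normal equations are: 5·a + 350·b = 519;  350·a + 119172·b = 177906.
(Σ1 = 5, Σs^3 = 350, Σs^3·s^3 = 119172, Σg = 519, Σs^3·g = 177906.)
Eliminating b: 119172·(row 1) − 350·(row 2) gives 473360·a = 119172·519 − 350·177906 = -416832, so a = -26052/29585.
Then b = (177906 − 350·(-26052/29585))/119172 = 17697/11834.

a = -0.881, b = 1.495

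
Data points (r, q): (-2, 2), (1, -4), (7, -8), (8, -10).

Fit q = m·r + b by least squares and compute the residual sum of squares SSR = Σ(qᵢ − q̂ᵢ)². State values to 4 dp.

With design matrix A, AᵀA = [[118, 14]; [14, 4]] and Aᵀq = [-144, -20]ᵀ.
det = 118·4 − 14² = 276.
m = ((-144)·4 − 14·(-20))/276 = -74/69; b = (118·(-20) − 14·(-144))/276 = -86/69.
Residuals: 76/69, -116/69, 52/69, -4/23; SSR = 320/69.

SSR = 4.6377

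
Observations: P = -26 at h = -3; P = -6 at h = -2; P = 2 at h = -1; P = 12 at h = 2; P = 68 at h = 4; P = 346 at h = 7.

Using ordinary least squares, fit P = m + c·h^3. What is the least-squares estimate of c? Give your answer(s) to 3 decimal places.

Setting ∂/∂m … = 0 gives: 6·m + 379·c = 396;  379·m + 122603·c = 123874.
Determinant 6·122603 − 379² = 591977.
m = (396·122603 − 379·123874)/591977 = 1602542/591977; c = (6·123874 − 379·396)/591977 = 593160/591977.

c = 1.002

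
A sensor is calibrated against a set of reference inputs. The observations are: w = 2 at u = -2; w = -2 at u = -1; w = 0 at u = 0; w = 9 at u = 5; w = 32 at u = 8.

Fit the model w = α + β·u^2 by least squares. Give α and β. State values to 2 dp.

α = -1.34, β = 0.51

The normal equations are: 5·α + 94·β = 41;  94·α + 4738·β = 2279.
(Σ1 = 5, Σu^2 = 94, Σu^2·u^2 = 4738, Σw = 41, Σu^2·w = 2279.)
Δ = 5·4738 − 94² = 14854.
α = (41·4738 − 94·2279)/14854 = -9984/7427; β = (5·2279 − 94·41)/14854 = 7541/14854.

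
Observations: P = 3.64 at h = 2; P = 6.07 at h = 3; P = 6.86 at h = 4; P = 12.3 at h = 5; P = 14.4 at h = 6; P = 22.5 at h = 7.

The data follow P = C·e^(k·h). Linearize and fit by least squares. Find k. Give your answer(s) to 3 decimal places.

Taking logs, ln P = k·h + ln C, so regress ln P on h.
Σh = 27.0000, Σ(h)² = 139.0000, Σln P = 13.3114, Σh·ln P = 66.0428.
Normal system: [[139.0000, 27.0000]; [27.0000, 6]]·[k, ln C]ᵀ = [66.0428, 13.3114]ᵀ.
Slope k = (n·Σh·ln P − Σh·Σln P)/(n·Σ(h)² − (Σh)²) = (6·66.0428 − 27.0000·13.3114)/105.0000 = 0.35095; ln C = (Σln P − k·Σh)/n = 0.63930.

k = 0.351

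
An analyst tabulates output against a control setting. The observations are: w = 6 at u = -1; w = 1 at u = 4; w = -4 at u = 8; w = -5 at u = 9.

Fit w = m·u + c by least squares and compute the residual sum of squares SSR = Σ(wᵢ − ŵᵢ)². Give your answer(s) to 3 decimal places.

Normal-equation sums: Σu·u = 162, Σu = 20, Σ1 = 4.
And Σu·w = -79, Σw = -2.
Eliminating c: 4·(row 1) − 20·(row 2) gives 248·m = 4·(-79) − 20·(-2) = -276, so m = -69/62.
Then c = ((-2) − 20·(-69/62))/4 = 157/31.
Residuals: -11/62, 12/31, -5/31, -3/62; SSR = 13/62.

SSR = 0.210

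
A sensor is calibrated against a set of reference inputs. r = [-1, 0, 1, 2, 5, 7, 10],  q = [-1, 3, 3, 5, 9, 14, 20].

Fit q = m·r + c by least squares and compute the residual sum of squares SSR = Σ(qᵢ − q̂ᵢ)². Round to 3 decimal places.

Forming AᵀA = [[180, 24]; [24, 7]] and Aᵀq = [357, 53]ᵀ gives AᵀA·[m, c]ᵀ = Aᵀq.
det = 180·7 − 24² = 684.
m = (357·7 − 24·53)/684 = 409/228; c = (180·53 − 24·357)/684 = 27/19.
Residuals: -143/228, 30/19, -49/228, -1/114, -317/228, 5/228, 73/114; SSR = 401/76.

SSR = 5.276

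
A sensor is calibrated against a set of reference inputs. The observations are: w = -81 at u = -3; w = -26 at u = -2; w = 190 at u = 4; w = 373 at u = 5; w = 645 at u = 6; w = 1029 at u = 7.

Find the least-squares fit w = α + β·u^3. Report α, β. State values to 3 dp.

From the data, Σ1 = 6, Σu^3 = 713, Σu^3·u^3 = 184819.
Right-hand side: Σw = 2130, Σu^3·w = 553447.
So XᵀX·[α, β]ᵀ = Xᵀw: [[6, 713]; [713, 184819]]·[α, β]ᵀ = [2130, 553447]ᵀ.
Δ = 6·184819 − 713² = 600545.
α = (2130·184819 − 713·553447)/600545 = -943241/600545; β = (6·553447 − 713·2130)/600545 = 1801992/600545.

α = -1.571, β = 3.001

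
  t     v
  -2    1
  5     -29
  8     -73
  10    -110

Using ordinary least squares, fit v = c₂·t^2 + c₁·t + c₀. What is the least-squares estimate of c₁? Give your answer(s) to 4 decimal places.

With design matrix M, MᵀM = [[14737, 1629, 193]; [1629, 193, 21]; [193, 21, 4]] and Mᵀv = [-16393, -1831, -211]ᵀ.
Inverting the 3×3 Gram matrix, [c₂, c₁, c₀]ᵀ = [-9163/9300, -4367/3100, 1016/465]ᵀ.

c₁ = -1.4087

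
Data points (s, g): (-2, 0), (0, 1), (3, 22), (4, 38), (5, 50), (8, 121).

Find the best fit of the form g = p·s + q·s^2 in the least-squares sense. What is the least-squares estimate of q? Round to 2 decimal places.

q = 1.52

Setting ∂/∂p … = 0 gives: 118·p + 720·q = 1436;  720·p + 5074·q = 9800.
(Σs·s = 118, Σs·s^2 = 720, Σs^2·s^2 = 5074, Σs·g = 1436, Σs^2·g = 9800.)
Determinant 118·5074 − 720² = 80332.
p = (1436·5074 − 720·9800)/80332 = 57566/20083; q = (118·9800 − 720·1436)/80332 = 30620/20083.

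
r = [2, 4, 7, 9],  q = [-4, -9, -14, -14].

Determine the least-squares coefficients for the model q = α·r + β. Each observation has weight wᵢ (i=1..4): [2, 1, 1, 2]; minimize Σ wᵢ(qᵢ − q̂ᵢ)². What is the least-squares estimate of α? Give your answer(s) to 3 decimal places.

α = -1.449

Setting ∂/∂α … = 0 gives: 235·α + 33·β = -402;  33·α + 6·β = -59.
(Σwᵢ·r·r = 235, Σwᵢ·r = 33, Σwᵢ·1 = 6, Σwᵢ·r·q = -402, Σwᵢ·q = -59.)
Eliminating β: 6·(row 1) − 33·(row 2) gives 321·α = 6·(-402) − 33·(-59) = -465, so α = -155/107.
Then β = ((-59) − 33·(-155/107))/6 = -599/321.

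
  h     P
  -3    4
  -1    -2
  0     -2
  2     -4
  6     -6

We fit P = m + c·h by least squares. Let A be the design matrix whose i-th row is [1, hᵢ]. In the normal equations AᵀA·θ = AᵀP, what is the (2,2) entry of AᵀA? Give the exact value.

50

Row 2 ↔ basis h, column 2 ↔ basis h, so (AᵀA)_{2,2} = Σᵢ (h)·(h) = (-3)·(-3) + (-1)·(-1) + (0)·(0) + (2)·(2) + (6)·(6) = 50.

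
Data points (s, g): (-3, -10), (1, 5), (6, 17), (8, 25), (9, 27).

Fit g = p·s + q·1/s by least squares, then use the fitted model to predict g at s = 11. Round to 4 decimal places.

AᵀA·[p, q]ᵀ = Aᵀg reads: 191·p + 5·q = 580;  5·p + (6049/5184)·q = 415/24.
(Σs·s = 191, Σs·1/s = 5, Σ1/s·1/s = 6049/5184, Σs·g = 580, Σ1/s·g = 415/24.)
det = 191·(6049/5184) − 5² = 1025759/5184.
p = (580·(6049/5184) − 5·(415/24))/(1025759/5184) = 3060220/1025759; q = (191·(415/24) − 5·580)/(1025759/5184) = 2087640/1025759.
At s = 11: ĝ = (3060220/1025759)·(11) + (2087640/1025759)·(1/11) = 372374260/11283349.

ĝ = 33.0021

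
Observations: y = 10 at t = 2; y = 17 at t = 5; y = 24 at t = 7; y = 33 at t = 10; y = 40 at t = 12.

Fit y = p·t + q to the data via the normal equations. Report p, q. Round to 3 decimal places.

Normal-equation sums: Σt·t = 322, Σt = 36, Σ1 = 5.
Right-hand side: Σt·y = 1083, Σy = 124.
So XᵀX·[p, q]ᵀ = Xᵀy: [[322, 36]; [36, 5]]·[p, q]ᵀ = [1083, 124]ᵀ.
det = 322·5 − 36² = 314.
p = (1083·5 − 36·124)/314 = 951/314; q = (322·124 − 36·1083)/314 = 470/157.

p = 3.029, q = 2.994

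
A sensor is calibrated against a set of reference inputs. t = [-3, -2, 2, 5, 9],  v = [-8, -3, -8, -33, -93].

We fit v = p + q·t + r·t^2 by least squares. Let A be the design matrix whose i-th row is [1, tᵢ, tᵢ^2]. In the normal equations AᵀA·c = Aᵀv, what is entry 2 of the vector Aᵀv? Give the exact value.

Entry 2 ↔ basis t, so (Aᵀv)_{2} = Σᵢ (t)·vᵢ = (-3)·(-8) + (-2)·(-3) + (2)·(-8) + (5)·(-33) + (9)·(-93) = -988.

-988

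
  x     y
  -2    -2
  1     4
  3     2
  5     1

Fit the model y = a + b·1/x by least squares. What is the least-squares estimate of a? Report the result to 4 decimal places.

a = 0.2079

Compute the Gram sums: Σ1 = 4, Σ1/x = 31/30, Σ1/x·1/x = 1261/900.
For Aᵀy: Σy = 5, Σ1/x·y = 88/15.
So AᵀA·[a, b]ᵀ = Aᵀy: [[4, 31/30]; [31/30, 1261/900]]·[a, b]ᵀ = [5, 88/15]ᵀ.
Eliminating b: (1261/900)·(row 1) − (31/30)·(row 2) gives (1361/300)·a = (1261/900)·5 − (31/30)·(88/15) = 283/300, so a = 283/1361.
Then b = ((88/15) − (31/30)·(283/1361))/(1261/900) = 5490/1361.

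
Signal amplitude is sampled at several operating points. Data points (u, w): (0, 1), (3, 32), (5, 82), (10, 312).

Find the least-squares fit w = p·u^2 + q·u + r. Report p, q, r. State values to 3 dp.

p = 2.975, q = 1.341, r = 1.044

Sums needed: Σu^2·u^2 = 10706, Σu^2·u = 1152, Σu^2 = 134, Σu·u = 134, Σu = 18, Σ1 = 4.
Moment sums: Σu^2·w = 33538, Σu·w = 3626, Σw = 427.
So MᵀM·[p, q, r]ᵀ = Mᵀw: [[10706, 1152, 134]; [1152, 134, 18]; [134, 18, 4]]·[p, q, r]ᵀ = [33538, 3626, 427]ᵀ.
Inverting the 3×3 Gram matrix, [p, q, r]ᵀ = [16721/5620, 7537/5620, 1173/1124]ᵀ.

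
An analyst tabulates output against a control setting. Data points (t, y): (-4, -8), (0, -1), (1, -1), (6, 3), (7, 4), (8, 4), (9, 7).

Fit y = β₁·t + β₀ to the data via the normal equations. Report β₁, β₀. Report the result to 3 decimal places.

Normal-equation sums: Σt·t = 247, Σt = 27, Σ1 = 7.
Moment sums: Σt·y = 172, Σy = 8.
Δ = 247·7 − 27² = 1000.
β₁ = (172·7 − 27·8)/1000 = 247/250; β₀ = (247·8 − 27·172)/1000 = -667/250.

β₁ = 0.988, β₀ = -2.668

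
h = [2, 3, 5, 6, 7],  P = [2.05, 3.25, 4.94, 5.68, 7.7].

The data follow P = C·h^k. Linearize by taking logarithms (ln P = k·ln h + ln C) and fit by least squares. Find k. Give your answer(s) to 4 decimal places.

Linearized form: ln P = k·ln h + ln C. From the 5 transformed points,
Σln h = 7.1389, Σ(ln h)² = 11.2747, Σln P = 7.2720, Σln h·ln P = 11.4475.
Equations: 11.2747·k + 7.1389·ln C = 11.4475;  7.1389·k + 5·ln C = 7.2720.
Slope k = (n·Σln h·ln P − Σln h·Σln P)/(n·Σ(ln h)² − (Σln h)²) = (5·11.4475 − 7.1389·7.2720)/5.4099 = 0.98406; ln C = (Σln P − k·Σln h)/n = 0.04939.

k = 0.9841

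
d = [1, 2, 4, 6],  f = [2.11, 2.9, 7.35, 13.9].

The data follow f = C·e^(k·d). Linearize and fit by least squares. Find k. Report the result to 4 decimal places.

k = 0.3880

Taking logs, ln f = k·d + ln C, so regress ln f on d.
Σd = 13.0000, Σ(d)² = 57.0000, Σln f = 6.4380, Σd·ln f = 26.6462.
Equations: 57.0000·k + 13.0000·ln C = 26.6462;  13.0000·k + 4·ln C = 6.4380.
Δ = 57.0000·4 − (13.0000)² = 59.0000; k = (26.6462·4 − 13.0000·6.4380)/59.0000 = 0.38799, ln C = (57.0000·6.4380 − 13.0000·26.6462)/59.0000 = 0.34854.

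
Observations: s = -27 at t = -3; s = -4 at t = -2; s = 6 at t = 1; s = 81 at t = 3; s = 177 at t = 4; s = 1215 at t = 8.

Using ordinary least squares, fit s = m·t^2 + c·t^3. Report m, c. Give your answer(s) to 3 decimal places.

The normal equations are: 4531·m + 33761·c = 81068;  33761·m + 267763·c = 636362.
Eliminating c: 267763·(row 1) − 33761·(row 2) gives 73429032·m = 267763·81068 − 33761·636362 = 222793402, so m = 111396701/36714516.
Then c = (636362 − 33761·(111396701/36714516))/267763 = 73209737/36714516.

m = 3.034, c = 1.994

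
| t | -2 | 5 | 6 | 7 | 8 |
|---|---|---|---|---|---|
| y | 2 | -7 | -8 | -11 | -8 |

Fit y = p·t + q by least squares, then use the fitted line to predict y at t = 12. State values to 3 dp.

ŷ = -14.930

With design matrix A, AᵀA = [[178, 24]; [24, 5]] and Aᵀy = [-228, -32]ᵀ.
Determinant 178·5 − 24² = 314.
p = ((-228)·5 − 24·(-32))/314 = -186/157; q = (178·(-32) − 24·(-228))/314 = -112/157.
At t = 12: ŷ = (-186/157)·(12) + (-112/157)·(1) = -2344/157.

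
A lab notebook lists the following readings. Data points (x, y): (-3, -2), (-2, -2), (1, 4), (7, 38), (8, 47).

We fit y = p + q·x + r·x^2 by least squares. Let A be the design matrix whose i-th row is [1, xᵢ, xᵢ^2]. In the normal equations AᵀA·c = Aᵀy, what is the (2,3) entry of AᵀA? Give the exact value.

821

Row 2 ↔ basis x, column 3 ↔ basis x^2, so (AᵀA)_{2,3} = Σᵢ (x)·(x^2) = (-3)·(9) + (-2)·(4) + (1)·(1) + (7)·(49) + (8)·(64) = 821.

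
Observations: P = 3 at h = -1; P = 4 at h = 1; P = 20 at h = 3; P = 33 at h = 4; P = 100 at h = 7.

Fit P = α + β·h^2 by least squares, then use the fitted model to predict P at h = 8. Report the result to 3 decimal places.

P̂ = 130.013

The normal equations are: 5·α + 76·β = 160;  76·α + 2740·β = 5615.
(Σ1 = 5, Σh^2 = 76, Σh^2·h^2 = 2740, ΣP = 160, Σh^2·P = 5615.)
det = 5·2740 − 76² = 7924.
α = (160·2740 − 76·5615)/7924 = 2915/1981; β = (5·5615 − 76·160)/7924 = 15915/7924.
At h = 8: P̂ = (2915/1981)·(1) + (15915/7924)·(64) = 257555/1981.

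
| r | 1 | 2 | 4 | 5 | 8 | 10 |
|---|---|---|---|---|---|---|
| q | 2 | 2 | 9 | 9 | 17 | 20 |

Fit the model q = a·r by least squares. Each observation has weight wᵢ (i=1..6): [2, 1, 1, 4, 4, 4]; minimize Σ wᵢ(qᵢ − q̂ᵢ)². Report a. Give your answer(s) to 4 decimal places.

a = 2.0154

Entries of MᵀWM: Σwᵢ·r·r = 778.
And Σwᵢ·r·q = 1568.
MᵀWM·[a]ᵀ = MᵀWq becomes [[778]]·[a]ᵀ = [1568]ᵀ.
a = 1568/778 = 2.01542.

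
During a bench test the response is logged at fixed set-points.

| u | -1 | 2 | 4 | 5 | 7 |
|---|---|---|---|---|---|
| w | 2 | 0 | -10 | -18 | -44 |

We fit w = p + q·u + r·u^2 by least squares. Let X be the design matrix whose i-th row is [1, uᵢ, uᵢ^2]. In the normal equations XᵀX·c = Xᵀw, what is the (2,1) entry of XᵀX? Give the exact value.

17

Row 2 ↔ basis u, column 1 ↔ basis 1, so (XᵀX)_{2,1} = Σᵢ u = (-1)·(1) + (2)·(1) + (4)·(1) + (5)·(1) + (7)·(1) = 17.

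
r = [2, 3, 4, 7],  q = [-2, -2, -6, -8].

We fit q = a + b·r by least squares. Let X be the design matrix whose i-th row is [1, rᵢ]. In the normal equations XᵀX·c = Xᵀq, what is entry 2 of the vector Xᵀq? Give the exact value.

Entry 2 ↔ basis r, so (Xᵀq)_{2} = Σᵢ (r)·qᵢ = (2)·(-2) + (3)·(-2) + (4)·(-6) + (7)·(-8) = -90.

-90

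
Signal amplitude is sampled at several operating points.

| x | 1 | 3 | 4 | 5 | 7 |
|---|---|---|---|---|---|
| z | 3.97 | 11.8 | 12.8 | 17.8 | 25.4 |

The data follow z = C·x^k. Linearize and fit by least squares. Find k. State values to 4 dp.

Linearized form: ln z = k·ln x + ln C. From the 5 transformed points,
XᵀX = [[9.5056, 6.0403]; [6.0403, 5]], rhs = [17.1742, 12.5103]ᵀ  (here Σln x = 6.0403, Σ(ln x)² = 9.5056, Σln z = 12.5103, Σln x·ln z = 17.1742).
Δ = 9.5056·5 − (6.0403)² = 11.0434; k = (17.1742·5 − 6.0403·12.5103)/11.0434 = 0.93321, ln C = (9.5056·12.5103 − 6.0403·17.1742)/11.0434 = 1.37469.

k = 0.9332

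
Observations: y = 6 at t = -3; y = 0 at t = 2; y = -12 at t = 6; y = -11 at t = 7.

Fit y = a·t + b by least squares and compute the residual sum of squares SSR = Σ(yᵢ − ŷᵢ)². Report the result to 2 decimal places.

With design matrix A, AᵀA = [[98, 12]; [12, 4]] and Aᵀy = [-167, -17]ᵀ.
Eliminating b: 4·(row 1) − 12·(row 2) gives 248·a = 4·(-167) − 12·(-17) = -464, so a = -58/31.
Then b = ((-17) − 12·(-58/31))/4 = 169/124.
Residuals: -121/124, 295/124, -265/124, 91/124; SSR = 1453/124.

SSR = 11.72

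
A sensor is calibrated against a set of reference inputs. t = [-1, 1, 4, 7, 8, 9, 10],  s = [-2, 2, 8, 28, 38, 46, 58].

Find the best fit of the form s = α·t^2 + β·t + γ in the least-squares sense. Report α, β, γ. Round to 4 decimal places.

α = 0.5477, β = 0.3882, γ = -1.0912

Compute the Gram sums: Σt^2·t^2 = 23316, Σt^2·t = 2648, Σt^2 = 312, Σt·t = 312, Σt = 38, Σ1 = 7.
For Aᵀs: Σt^2·s = 13458, Σt·s = 1530, Σs = 178.
Row-reducing yields α = 8059/14714, β = 28563/73570, γ = -40141/36785.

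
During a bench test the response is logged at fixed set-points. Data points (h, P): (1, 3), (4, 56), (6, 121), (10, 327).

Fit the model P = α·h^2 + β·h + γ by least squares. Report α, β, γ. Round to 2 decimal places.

Setting ∂/∂α … = 0 gives: 11553·α + 1281·β + 153·γ = 37955;  1281·α + 153·β + 21·γ = 4223;  153·α + 21·β + 4·γ = 507.
(Σh^2·h^2 = 11553, Σh^2·h = 1281, Σh^2 = 153, Σh·h = 153, Σh = 21, Σ1 = 4, Σh^2·P = 37955, Σh·P = 4223, ΣP = 507.)
Row-reducing yields α = 15883/5154, β = 10727/5154, γ = -1762/859.

α = 3.08, β = 2.08, γ = -2.05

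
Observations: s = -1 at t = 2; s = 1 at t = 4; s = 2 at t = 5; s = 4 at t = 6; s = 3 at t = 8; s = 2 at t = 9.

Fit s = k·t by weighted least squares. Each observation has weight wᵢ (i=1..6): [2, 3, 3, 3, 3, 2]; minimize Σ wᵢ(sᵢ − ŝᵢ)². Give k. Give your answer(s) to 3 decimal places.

k = 0.368

Setting ∂/∂k … = 0 gives: 593·k = 218.
(Σwᵢ·t·t = 593, Σwᵢ·t·s = 218.)
k = 218/593 = 0.367622.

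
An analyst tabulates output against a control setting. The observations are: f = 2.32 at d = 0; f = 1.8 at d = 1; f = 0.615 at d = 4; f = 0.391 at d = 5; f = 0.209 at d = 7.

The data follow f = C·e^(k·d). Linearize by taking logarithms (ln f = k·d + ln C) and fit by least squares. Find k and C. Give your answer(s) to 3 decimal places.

Let Y = ln f. Fitting Y = k·d + ln C by least squares:
Σd = 17.0000, Σ(d)² = 91.0000, Σln f = -1.5612, Σd·ln f = -17.0099.
Equations: 91.0000·k + 17.0000·ln C = -17.0099;  17.0000·k + 5·ln C = -1.5612.
Slope k = (n·Σd·ln f − Σd·Σln f)/(n·Σ(d)² − (Σd)²) = (5·-17.0099 − 17.0000·-1.5612)/166.0000 = -0.35246; ln C = (Σln f − k·Σd)/n = 0.88612, so C = exp(0.88612) = 2.42569.

k = -0.352, C = 2.426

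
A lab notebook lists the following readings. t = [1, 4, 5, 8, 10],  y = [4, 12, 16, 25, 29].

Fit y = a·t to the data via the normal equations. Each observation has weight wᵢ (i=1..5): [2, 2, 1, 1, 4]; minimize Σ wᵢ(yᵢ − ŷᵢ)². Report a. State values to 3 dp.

Entries of AᵀWA: Σwᵢ·t·t = 523.
Right-hand side: Σwᵢ·t·y = 1544.
Hence a = 1544 / 523 ≈ 2.9522.

a = 2.952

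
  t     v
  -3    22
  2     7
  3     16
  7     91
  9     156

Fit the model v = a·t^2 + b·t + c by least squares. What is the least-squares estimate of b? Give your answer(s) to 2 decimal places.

AᵀA·[a, b, c]ᵀ = Aᵀv reads: 9140·a + 1080·b + 152·c = 17465;  1080·a + 152·b + 18·c = 2037;  152·a + 18·b + 5·c = 292.
(Σt^2·t^2 = 9140, Σt^2·t = 1080, Σt^2 = 152, Σt·t = 152, Σt = 18, Σ1 = 5, Σt^2·v = 17465, Σt·v = 2037, Σv = 292.)
Inverting the 3×3 Gram matrix, [a, b, c]ᵀ = [279571/137748, -50319/45916, 44485/68874]ᵀ.

b = -1.10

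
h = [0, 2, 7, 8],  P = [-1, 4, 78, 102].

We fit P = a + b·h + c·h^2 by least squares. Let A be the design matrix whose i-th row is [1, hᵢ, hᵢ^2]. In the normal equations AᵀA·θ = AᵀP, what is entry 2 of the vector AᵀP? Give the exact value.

Entry 2 ↔ basis h, so (AᵀP)_{2} = Σᵢ (h)·Pᵢ = (0)·(-1) + (2)·(4) + (7)·(78) + (8)·(102) = 1370.

1370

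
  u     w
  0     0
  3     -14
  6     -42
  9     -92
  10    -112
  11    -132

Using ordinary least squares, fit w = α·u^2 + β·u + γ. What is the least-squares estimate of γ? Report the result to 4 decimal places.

γ = -0.2076

Normal-equation sums: Σu^2·u^2 = 32579, Σu^2·u = 3303, Σu^2 = 347, Σu·u = 347, Σu = 39, Σ1 = 6.
And Σu^2·w = -36262, Σu·w = -3694, Σw = -392.
So AᵀA·[α, β, γ]ᵀ = Aᵀw: [[32579, 3303, 347]; [3303, 347, 39]; [347, 39, 6]]·[α, β, γ]ᵀ = [-36262, -3694, -392]ᵀ.
Inverting the 3×3 Gram matrix, [α, β, γ]ᵀ = [-26383/27190, -7537/5438, -2822/13595]ᵀ.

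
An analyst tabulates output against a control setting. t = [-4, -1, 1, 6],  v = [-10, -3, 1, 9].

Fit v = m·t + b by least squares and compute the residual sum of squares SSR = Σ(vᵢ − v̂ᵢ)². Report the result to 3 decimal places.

Forming AᵀA = [[54, 2]; [2, 4]] and Aᵀv = [98, -3]ᵀ gives AᵀA·[m, b]ᵀ = Aᵀv.
Δ = 54·4 − 2² = 212.
m = (98·4 − 2·(-3))/212 = 199/106; b = (54·(-3) − 2·98)/212 = -179/106.
Residuals: -85/106, 30/53, 43/53, -61/106; SSR = 207/106.

SSR = 1.953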